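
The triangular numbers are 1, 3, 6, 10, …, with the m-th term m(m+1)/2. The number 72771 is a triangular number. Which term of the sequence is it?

Set n(n+1)/2 = 72771, giving n² + n − 145542 = 0.
The discriminant is 1 + 8·72771 = 582169, and √582169 = 763.
So n = (-1 + 763) / 2 = 762/2 = 381.
Check: 381·382/2 = 72771. ✓

381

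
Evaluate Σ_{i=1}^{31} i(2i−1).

20336

Σ i(2i−1) = 2Σi² − Σi over i = 1..31.
Σi = 496 and Σi² = 10416.
2·10416 − 1·496 = 20336.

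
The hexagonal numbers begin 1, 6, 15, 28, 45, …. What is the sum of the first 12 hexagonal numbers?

Σ i(2i−1) = 2Σi² − Σi over i = 1..12.
Σi = 78 and Σi² = 650.
2·650 − 1·78 = 1222.

1222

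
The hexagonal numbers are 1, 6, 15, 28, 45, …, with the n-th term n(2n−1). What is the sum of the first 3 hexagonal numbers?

Σ i(2i−1) = 2Σi² − Σi over i = 1..3.
Σi = 6 and Σi² = 14.
2·14 − 1·6 = 22.

22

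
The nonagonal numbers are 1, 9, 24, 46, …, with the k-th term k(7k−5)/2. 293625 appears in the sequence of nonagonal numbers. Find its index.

290

Set n(7n−5)/2 = 293625, giving 7n² − 5n − 587250 = 0.
The discriminant is 25 + 56·293625 = 16443025, and √16443025 = 4055.
So n = (5 + 4055) / 14 = 4060/14 = 290.
Check: 290·(7·290 − 5)/2 = 293625. ✓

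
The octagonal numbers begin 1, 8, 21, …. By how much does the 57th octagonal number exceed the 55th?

57·(3·57 − 2) = 9633 and 55·(3·55 − 2) = 8965.
Difference: 9633 − 8965 = 668.

668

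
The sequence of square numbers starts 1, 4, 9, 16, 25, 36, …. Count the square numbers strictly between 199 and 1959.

30

The n-th square number is n².
Smallest index with value > 199: n = 15 (giving 225).
Largest index with value < 1959: n = 44 (giving 1936).
Indices 15 through 44: 30 terms.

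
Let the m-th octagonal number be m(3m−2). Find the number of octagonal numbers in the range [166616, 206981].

The n-th octagonal number is n(3n−2).
Smallest index with value ≥ 166616: n = 236 (giving 166616).
Largest index with value ≤ 206981: n = 263 (giving 206981).
Indices 236 through 263: 28 terms.

28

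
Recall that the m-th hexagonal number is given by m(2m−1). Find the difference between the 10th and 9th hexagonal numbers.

Consecutive hexagonal numbers differ by 4n − 3: here 4·10 − 3 = 37.

37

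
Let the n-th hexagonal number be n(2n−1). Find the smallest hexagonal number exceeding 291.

325

Solve n(2n−1) > 291 for integer n.
The largest n with value ≤ 291 is 12 (since 276 ≤ 291 < 325), so the first above is n = 13, value 325.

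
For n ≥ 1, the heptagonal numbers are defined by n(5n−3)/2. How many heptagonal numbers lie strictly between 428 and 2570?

The n-th heptagonal number is n(5n−3)/2.
Smallest index with value > 428: n = 14 (giving 469).
Largest index with value < 2570: n = 32 (giving 2512).
Indices 14 through 32: 19 terms.

19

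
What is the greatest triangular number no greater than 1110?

1081

Solve n(n+1)/2 ≤ 1110 for integer n.
n = 46 gives 1081 ≤ 1110, while n = 47 gives 1128 > 1110; so the answer is 1081.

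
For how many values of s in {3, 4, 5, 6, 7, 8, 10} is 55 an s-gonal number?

s = 3: P(3, 10) = 55. ✓
s = 4: P(4, 7) = 49 and P(4, 8) = 64; 55 is not s-gonal.
s = 5: P(5, 6) = 51 and P(5, 7) = 70; 55 is not s-gonal.
s = 6: P(6, 5) = 45 and P(6, 6) = 66; 55 is not s-gonal.
s = 7: P(7, 5) = 55. ✓
s = 8: P(8, 4) = 40 and P(8, 5) = 65; 55 is not s-gonal.
s = 10: P(10, 4) = 52 and P(10, 5) = 85; 55 is not s-gonal.
Hits: s ∈ {3, 7} → 2.

2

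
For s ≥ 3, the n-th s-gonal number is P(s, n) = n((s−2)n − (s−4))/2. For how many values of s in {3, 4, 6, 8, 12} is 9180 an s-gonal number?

2

s = 3: P(3, 135) = 9180. ✓
s = 4: P(4, 95) = 9025 and P(4, 96) = 9216; 9180 is not s-gonal.
s = 6: P(6, 68) = 9180. ✓
s = 8: P(8, 55) = 8965 and P(8, 56) = 9296; 9180 is not s-gonal.
s = 12: P(12, 43) = 9073 and P(12, 44) = 9504; 9180 is not s-gonal.
Hits: s ∈ {3, 6} → 2.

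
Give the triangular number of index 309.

47895

309·310/2 = 95790/2 = 47895.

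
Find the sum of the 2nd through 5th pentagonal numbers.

Σ i(3i−1)/2 = (3Σi² − Σi) / 2 over i = 2..5.
Σi = 15 − 1 = 14 and Σi² = 55 − 1 = 54.
(3·54 − 1·14) / 2 = 148/2 = 74.

74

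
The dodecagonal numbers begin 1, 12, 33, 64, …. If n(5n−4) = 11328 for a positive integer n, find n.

Set n(5n−4) = 11328, giving 5n² − 4n − 11328 = 0.
The discriminant is 16 + 20·11328 = 226576, and √226576 = 476.
So n = (4 + 476) / 10 = 480/10 = 48.

48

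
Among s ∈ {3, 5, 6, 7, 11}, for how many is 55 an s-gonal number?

s = 3: P(3, 10) = 55. ✓
s = 5: P(5, 6) = 51 and P(5, 7) = 70; 55 is not s-gonal.
s = 6: P(6, 5) = 45 and P(6, 6) = 66; 55 is not s-gonal.
s = 7: P(7, 5) = 55. ✓
s = 11: P(11, 3) = 30 and P(11, 4) = 58; 55 is not s-gonal.
Hits: s ∈ {3, 7} → 2.

2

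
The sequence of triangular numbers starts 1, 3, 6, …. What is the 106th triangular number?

5671

The 106th triangular number is n(n+1)/2 with n = 106.
106·107/2 = 11342/2 = 5671.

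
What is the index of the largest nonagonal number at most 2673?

27

Solve n(7n−5)/2 ≤ 2673 for integer n.
n = 27 gives 2484 ≤ 2673, while n = 28 gives 2674 > 2673; so the answer is index 27.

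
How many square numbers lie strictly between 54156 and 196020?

210

The n-th square number is n².
Smallest index with value > 54156: n = 233 (giving 54289).
Largest index with value < 196020: n = 442 (giving 195364).
Indices 233 through 442: 210 terms.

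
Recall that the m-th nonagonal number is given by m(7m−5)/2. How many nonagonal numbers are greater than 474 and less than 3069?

The n-th nonagonal number is n(7n−5)/2.
Smallest index with value > 474: n = 13 (giving 559).
Largest index with value < 3069: n = 29 (giving 2871).
Indices 13 through 29: 17 terms.

17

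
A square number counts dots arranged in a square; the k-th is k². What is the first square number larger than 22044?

Solve n² > 22044 for integer n.
The largest n with value ≤ 22044 is 148 (since 21904 ≤ 22044 < 22201), so the first above is n = 149, value 22201.

22201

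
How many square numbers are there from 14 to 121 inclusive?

The n-th square number is n².
Smallest index with value ≥ 14: n = 4 (giving 16).
Largest index with value ≤ 121: n = 11 (giving 121).
Indices 4 through 11: 8 terms.

8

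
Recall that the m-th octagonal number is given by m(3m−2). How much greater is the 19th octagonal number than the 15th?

19·(3·19 − 2) = 1045 and 15·(3·15 − 2) = 645.
Difference: 1045 − 645 = 400.

400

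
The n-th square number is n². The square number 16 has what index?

We need n² = 16, so n = √16 = 4.
Check: 4² = 16. ✓

4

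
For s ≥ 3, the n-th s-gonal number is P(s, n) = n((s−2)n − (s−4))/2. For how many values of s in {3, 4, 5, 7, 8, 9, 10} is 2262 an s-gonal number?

s = 3: P(3, 66) = 2211 and P(3, 67) = 2278; 2262 is not s-gonal.
s = 4: P(4, 47) = 2209 and P(4, 48) = 2304; 2262 is not s-gonal.
s = 5: P(5, 39) = 2262. ✓
s = 7: P(7, 30) = 2205 and P(7, 31) = 2356; 2262 is not s-gonal.
s = 8: P(8, 27) = 2133 and P(8, 28) = 2296; 2262 is not s-gonal.
s = 9: P(9, 25) = 2125 and P(9, 26) = 2301; 2262 is not s-gonal.
s = 10: P(10, 24) = 2232 and P(10, 25) = 2425; 2262 is not s-gonal.
Hits: s ∈ {5} → 1.

1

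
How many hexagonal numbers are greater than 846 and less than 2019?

12

The n-th hexagonal number is n(2n−1).
Smallest index with value > 846: n = 21 (giving 861).
Largest index with value < 2019: n = 32 (giving 2016).
Indices 21 through 32: 12 terms.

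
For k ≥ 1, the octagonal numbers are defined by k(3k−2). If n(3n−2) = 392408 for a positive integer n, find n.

362

Set n(3n−2) = 392408, giving 3n² − 2n − 392408 = 0.
The discriminant is 4 + 12·392408 = 4708900, and √4708900 = 2170.
So n = (2 + 2170) / 6 = 2172/6 = 362.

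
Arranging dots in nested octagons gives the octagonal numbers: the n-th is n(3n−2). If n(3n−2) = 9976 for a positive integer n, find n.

Set n(3n−2) = 9976, giving 3n² − 2n − 9976 = 0.
The discriminant is 4 + 12·9976 = 119716, and √119716 = 346.
So n = (2 + 346) / 6 = 348/6 = 58.

58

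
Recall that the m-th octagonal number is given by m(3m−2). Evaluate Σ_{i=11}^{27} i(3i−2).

Σ i(3i−2) = 3Σi² − 2Σi over i = 11..27.
Σi = 378 − 55 = 323 and Σi² = 6930 − 385 = 6545.
3·6545 − 2·323 = 18989.

18989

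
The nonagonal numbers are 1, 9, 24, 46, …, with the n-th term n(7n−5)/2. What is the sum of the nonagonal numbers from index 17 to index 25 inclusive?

Σ i(7i−5)/2 = (7Σi² − 5Σi) / 2 over i = 17..25.
Σi = 325 − 136 = 189 and Σi² = 5525 − 1496 = 4029.
(7·4029 − 5·189) / 2 = 27258/2 = 13629.

13629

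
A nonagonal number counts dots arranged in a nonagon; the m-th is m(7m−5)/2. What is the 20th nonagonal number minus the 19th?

134

Consecutive nonagonal numbers differ by 7n − 6: here 7·20 − 6 = 134.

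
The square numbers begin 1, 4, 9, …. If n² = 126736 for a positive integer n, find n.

We need n² = 126736, so n = √126736 = 356.

356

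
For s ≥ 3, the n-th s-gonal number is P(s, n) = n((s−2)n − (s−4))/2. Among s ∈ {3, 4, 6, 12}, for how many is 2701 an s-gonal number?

s = 3: P(3, 73) = 2701. ✓
s = 4: P(4, 51) = 2601 and P(4, 52) = 2704; 2701 is not s-gonal.
s = 6: P(6, 37) = 2701. ✓
s = 12: P(12, 23) = 2553 and P(12, 24) = 2784; 2701 is not s-gonal.
Hits: s ∈ {3, 6} → 2.

2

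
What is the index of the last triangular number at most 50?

9

Solve n(n+1)/2 ≤ 50 for integer n.
n = 9 gives 45 ≤ 50, while n = 10 gives 55 > 50; so the answer is index 9.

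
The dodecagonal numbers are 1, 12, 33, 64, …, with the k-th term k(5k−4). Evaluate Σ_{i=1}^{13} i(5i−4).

3731

Σ i(5i−4) = 5Σi² − 4Σi over i = 1..13.
Σi = 91 and Σi² = 819.
5·819 − 4·91 = 3731.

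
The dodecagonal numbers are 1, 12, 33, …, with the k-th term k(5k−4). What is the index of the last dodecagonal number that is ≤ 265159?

230

Solve n(5n−4) ≤ 265159 for integer n.
n = 230 gives 263580 ≤ 265159, while n = 231 gives 265881 > 265159; so the answer is index 230.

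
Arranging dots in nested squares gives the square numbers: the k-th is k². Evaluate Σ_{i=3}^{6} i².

86

Σ_{i=3}^{6} i² = 91 − 5 = 86.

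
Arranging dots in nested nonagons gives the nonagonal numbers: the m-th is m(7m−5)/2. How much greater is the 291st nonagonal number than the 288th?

6072

291·(7·291 − 5)/2 = 295656 and 288·(7·288 − 5)/2 = 289584.
Difference: 295656 − 289584 = 6072.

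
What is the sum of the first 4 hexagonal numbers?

50

Σ i(2i−1) = 2Σi² − Σi over i = 1..4.
Σi = 10 and Σi² = 30.
2·30 − 1·10 = 50.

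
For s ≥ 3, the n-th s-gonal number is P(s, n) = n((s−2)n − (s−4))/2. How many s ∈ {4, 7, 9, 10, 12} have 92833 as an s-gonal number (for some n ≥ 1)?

s = 4: P(4, 304) = 92416 and P(4, 305) = 93025; 92833 is not s-gonal.
s = 7: P(7, 193) = 92833. ✓
s = 9: P(9, 163) = 92584 and P(9, 164) = 93726; 92833 is not s-gonal.
s = 10: P(10, 152) = 91960 and P(10, 153) = 93177; 92833 is not s-gonal.
s = 12: P(12, 136) = 91936 and P(12, 137) = 93297; 92833 is not s-gonal.
Hits: s ∈ {7} → 1.

1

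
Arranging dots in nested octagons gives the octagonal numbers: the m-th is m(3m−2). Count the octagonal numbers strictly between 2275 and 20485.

The n-th octagonal number is n(3n−2).
Smallest index with value > 2275: n = 28 (giving 2296).
Largest index with value < 20485: n = 82 (giving 20008).
Indices 28 through 82: 55 terms.

55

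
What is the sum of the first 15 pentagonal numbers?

Σ i(3i−1)/2 = (3Σi² − Σi) / 2 over i = 1..15.
Σi = 120 and Σi² = 1240.
(3·1240 − 1·120) / 2 = 3600/2 = 1800.

1800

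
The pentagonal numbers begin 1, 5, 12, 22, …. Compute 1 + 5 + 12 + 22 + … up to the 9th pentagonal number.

405

Σ i(3i−1)/2 = (3Σi² − Σi) / 2 over i = 1..9.
Σi = 45 and Σi² = 285.
(3·285 − 1·45) / 2 = 810/2 = 405.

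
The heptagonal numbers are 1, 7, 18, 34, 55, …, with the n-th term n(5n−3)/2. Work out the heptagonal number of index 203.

102718

The 203rd heptagonal number is n(5n−3)/2 with n = 203.
203·(5·203 − 3)/2 = 203·1012/2 = 203·506 = 102718.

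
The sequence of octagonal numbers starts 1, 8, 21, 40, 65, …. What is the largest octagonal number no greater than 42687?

42245

Solve n(3n−2) ≤ 42687 for integer n.
n = 119 gives 42245 ≤ 42687, while n = 120 gives 42960 > 42687; so the answer is 42245.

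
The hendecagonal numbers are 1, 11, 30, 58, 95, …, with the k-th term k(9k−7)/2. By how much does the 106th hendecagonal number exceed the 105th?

Consecutive hendecagonal numbers differ by 9n − 8: here 9·106 − 8 = 946.

946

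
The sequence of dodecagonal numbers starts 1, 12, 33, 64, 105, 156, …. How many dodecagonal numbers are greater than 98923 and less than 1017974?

The n-th dodecagonal number is n(5n−4).
Smallest index with value > 98923: n = 142 (giving 100252).
Largest index with value < 1017974: n = 451 (giving 1015201).
Indices 142 through 451: 310 terms.

310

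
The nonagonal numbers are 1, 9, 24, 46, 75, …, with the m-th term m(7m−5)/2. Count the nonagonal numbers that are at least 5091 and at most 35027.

The n-th nonagonal number is n(7n−5)/2.
Smallest index with value ≥ 5091: n = 39 (giving 5226).
Largest index with value ≤ 35027: n = 100 (giving 34750).
Indices 39 through 100: 62 terms.

62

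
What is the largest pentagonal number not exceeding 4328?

4187

Solve n(3n−1)/2 ≤ 4328 for integer n.
n = 53 gives 4187 ≤ 4328, while n = 54 gives 4347 > 4328; so the answer is 4187.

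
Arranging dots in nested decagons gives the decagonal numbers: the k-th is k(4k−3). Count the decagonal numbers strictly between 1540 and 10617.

31

The n-th decagonal number is n(4n−3).
Smallest index with value > 1540: n = 21 (giving 1701).
Largest index with value < 10617: n = 51 (giving 10251).
Indices 21 through 51: 31 terms.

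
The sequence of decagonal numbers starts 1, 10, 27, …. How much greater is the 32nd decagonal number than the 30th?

32·(4·32 − 3) = 4000 and 30·(4·30 − 3) = 3510.
Difference: 4000 − 3510 = 490.

490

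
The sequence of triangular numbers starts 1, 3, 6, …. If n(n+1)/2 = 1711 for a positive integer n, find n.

58

Set n(n+1)/2 = 1711, giving n² + n − 3422 = 0.
The discriminant is 1 + 8·1711 = 13689, and √13689 = 117.
So n = (-1 + 117) / 2 = 116/2 = 58.
Check: 58·59/2 = 1711. ✓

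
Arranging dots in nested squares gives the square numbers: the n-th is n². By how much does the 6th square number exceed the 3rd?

27

6² = 36 and 3² = 9.
Difference: 36 − 9 = 27.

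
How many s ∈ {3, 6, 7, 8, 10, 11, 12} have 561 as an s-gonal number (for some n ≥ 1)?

3

s = 3: P(3, 33) = 561. ✓
s = 6: P(6, 17) = 561. ✓
s = 7: P(7, 15) = 540 and P(7, 16) = 616; 561 is not s-gonal.
s = 8: P(8, 14) = 560 and P(8, 15) = 645; 561 is not s-gonal.
s = 10: P(10, 12) = 540 and P(10, 13) = 637; 561 is not s-gonal.
s = 11: P(11, 11) = 506 and P(11, 12) = 606; 561 is not s-gonal.
s = 12: P(12, 11) = 561. ✓
Hits: s ∈ {3, 6, 12} → 3.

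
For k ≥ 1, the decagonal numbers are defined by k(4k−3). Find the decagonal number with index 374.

558382

The 374th decagonal number is n(4n−3) with n = 374.
374·(4·374 − 3) = 374·1493 = 558382.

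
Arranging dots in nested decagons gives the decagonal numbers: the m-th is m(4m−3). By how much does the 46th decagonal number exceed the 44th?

714

46·(4·46 − 3) = 8326 and 44·(4·44 − 3) = 7612.
Difference: 8326 − 7612 = 714.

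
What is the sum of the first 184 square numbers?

Σ_{i=1}^{184} i² = 184·185·369/6 = 2093460.

2093460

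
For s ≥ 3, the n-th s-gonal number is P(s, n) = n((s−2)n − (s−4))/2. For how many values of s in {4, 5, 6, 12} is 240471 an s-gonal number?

1

s = 4: P(4, 490) = 240100 and P(4, 491) = 241081; 240471 is not s-gonal.
s = 5: P(5, 400) = 239800 and P(5, 401) = 241001; 240471 is not s-gonal.
s = 6: P(6, 347) = 240471. ✓
s = 12: P(12, 219) = 238929 and P(12, 220) = 241120; 240471 is not s-gonal.
Hits: s ∈ {6} → 1.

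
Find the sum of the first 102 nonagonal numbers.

Σ i(7i−5)/2 = (7Σi² − 5Σi) / 2 over i = 1..102.
Σi = 5253 and Σi² = 358955.
(7·358955 − 5·5253) / 2 = 2486420/2 = 1243210.

1243210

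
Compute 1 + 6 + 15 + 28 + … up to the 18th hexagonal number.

Σ i(2i−1) = 2Σi² − Σi over i = 1..18.
Σi = 171 and Σi² = 2109.
2·2109 − 1·171 = 4047.

4047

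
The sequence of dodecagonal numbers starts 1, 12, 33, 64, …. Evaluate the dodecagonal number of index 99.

The 99th dodecagonal number is n(5n−4) with n = 99.
99·(5·99 − 4) = 99·491 = 48609.

48609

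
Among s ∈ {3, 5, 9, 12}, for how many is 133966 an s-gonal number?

1

s = 3: P(3, 517) = 133903 and P(3, 518) = 134421; 133966 is not s-gonal.
s = 5: P(5, 299) = 133952 and P(5, 300) = 134850; 133966 is not s-gonal.
s = 9: P(9, 196) = 133966. ✓
s = 12: P(12, 164) = 133824 and P(12, 165) = 135465; 133966 is not s-gonal.
Hits: s ∈ {9} → 1.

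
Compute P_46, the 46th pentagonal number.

3151

46·(3·46 − 1)/2 = 46·137/2 = 3151.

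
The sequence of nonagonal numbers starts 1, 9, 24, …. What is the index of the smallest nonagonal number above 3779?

34

Solve n(7n−5)/2 > 3779 for integer n.
The largest n with value ≤ 3779 is 33 (since 3729 ≤ 3779 < 3961), so the first above is n = 34, value 3961.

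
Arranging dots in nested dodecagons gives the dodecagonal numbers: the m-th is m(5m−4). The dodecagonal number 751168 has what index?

Set n(5n−4) = 751168, giving 5n² − 4n − 751168 = 0.
The discriminant is 16 + 20·751168 = 15023376, and √15023376 = 3876.
So n = (4 + 3876) / 10 = 3880/10 = 388.
Check: 388·(5·388 − 4) = 751168. ✓

388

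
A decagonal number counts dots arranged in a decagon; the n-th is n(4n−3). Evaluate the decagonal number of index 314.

393442

The 314th decagonal number is n(4n−3) with n = 314.
314·(4·314 − 3) = 314·1253 = 393442.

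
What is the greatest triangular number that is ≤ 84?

78

Solve n(n+1)/2 ≤ 84 for integer n.
n = 12 gives 78 ≤ 84, while n = 13 gives 91 > 84; so the answer is 78.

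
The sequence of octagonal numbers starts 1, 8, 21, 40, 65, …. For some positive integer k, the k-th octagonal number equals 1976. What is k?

Set n(3n−2) = 1976, giving 3n² − 2n − 1976 = 0.
The discriminant is 4 + 12·1976 = 23716, and √23716 = 154.
So n = (2 + 154) / 6 = 156/6 = 26.

26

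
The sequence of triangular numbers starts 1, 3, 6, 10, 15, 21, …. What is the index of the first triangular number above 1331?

52

Solve n(n+1)/2 > 1331 for integer n.
The largest n with value ≤ 1331 is 51 (since 1326 ≤ 1331 < 1378), so the first above is n = 52, value 1378.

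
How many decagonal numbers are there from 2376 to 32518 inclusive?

The n-th decagonal number is n(4n−3).
Smallest index with value ≥ 2376: n = 25 (giving 2425).
Largest index with value ≤ 32518: n = 90 (giving 32130).
Indices 25 through 90: 66 terms.

66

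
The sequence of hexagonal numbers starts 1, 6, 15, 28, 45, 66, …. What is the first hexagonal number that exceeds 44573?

Solve n(2n−1) > 44573 for integer n.
The largest n with value ≤ 44573 is 149 (since 44253 ≤ 44573 < 44850), so the first above is n = 150, value 44850.

44850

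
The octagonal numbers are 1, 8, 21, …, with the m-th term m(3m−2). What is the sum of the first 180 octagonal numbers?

Σ i(3i−2) = 3Σi² − 2Σi over i = 1..180.
Σi = 16290 and Σi² = 1960230.
3·1960230 − 2·16290 = 5848110.

5848110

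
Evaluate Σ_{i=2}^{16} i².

1495

Σ_{i=2}^{16} i² = 1496 − 1 = 1495.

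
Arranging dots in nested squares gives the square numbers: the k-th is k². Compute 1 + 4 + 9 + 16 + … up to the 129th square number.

723905

Σ_{i=1}^{129} i² = 129·130·259/6 = 723905.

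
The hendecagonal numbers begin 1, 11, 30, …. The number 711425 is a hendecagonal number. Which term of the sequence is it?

398

Set n(9n−7)/2 = 711425, giving 9n² − 7n − 1422850 = 0.
So n = (7 + 7157) / 18 = 7164/18 = 398.
Check: 398·(9·398 − 7)/2 = 711425. ✓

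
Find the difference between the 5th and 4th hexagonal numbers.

17

Consecutive hexagonal numbers differ by 4n − 3: here 4·5 − 3 = 17.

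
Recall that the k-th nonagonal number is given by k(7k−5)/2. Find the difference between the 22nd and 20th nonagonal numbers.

289

22·(7·22 − 5)/2 = 1639 and 20·(7·20 − 5)/2 = 1350.
Difference: 1639 − 1350 = 289.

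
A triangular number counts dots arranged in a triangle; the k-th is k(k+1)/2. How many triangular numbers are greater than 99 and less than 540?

The n-th triangular number is n(n+1)/2.
Smallest index with value > 99: n = 14 (giving 105).
Largest index with value < 540: n = 32 (giving 528).
Indices 14 through 32: 19 terms.

19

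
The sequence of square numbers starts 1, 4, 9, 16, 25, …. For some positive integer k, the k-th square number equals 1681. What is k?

41

We need n² = 1681, so n = √1681 = 41.
Check: 41² = 1681. ✓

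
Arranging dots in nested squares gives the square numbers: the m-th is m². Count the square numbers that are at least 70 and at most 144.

The n-th square number is n².
Smallest index with value ≥ 70: n = 9 (giving 81).
Largest index with value ≤ 144: n = 12 (giving 144).
Indices 9 through 12: 4 terms.

4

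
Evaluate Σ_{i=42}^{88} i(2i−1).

Σ i(2i−1) = 2Σi² − Σi over i = 42..88.
Σi = 3916 − 861 = 3055 and Σi² = 231044 − 23821 = 207223.
2·207223 − 1·3055 = 411391.

411391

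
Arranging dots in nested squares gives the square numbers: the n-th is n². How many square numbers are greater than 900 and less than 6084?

47

The n-th square number is n².
Smallest index with value > 900: n = 31 (giving 961).
Largest index with value < 6084: n = 77 (giving 5929).
Indices 31 through 77: 47 terms.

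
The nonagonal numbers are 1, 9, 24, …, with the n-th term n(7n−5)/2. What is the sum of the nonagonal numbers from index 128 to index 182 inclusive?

4652010

Σ i(7i−5)/2 = (7Σi² − 5Σi) / 2 over i = 128..182.
Σi = 16653 − 8128 = 8525 and Σi² = 2026115 − 690880 = 1335235.
(7·1335235 − 5·8525) / 2 = 9304020/2 = 4652010.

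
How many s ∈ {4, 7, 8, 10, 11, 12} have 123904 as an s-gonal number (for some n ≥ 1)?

1

s = 4: P(4, 352) = 123904. ✓
s = 7: P(7, 222) = 122877 and P(7, 223) = 123988; 123904 is not s-gonal.
s = 8: P(8, 203) = 123221 and P(8, 204) = 124440; 123904 is not s-gonal.
s = 10: P(10, 176) = 123376 and P(10, 177) = 124785; 123904 is not s-gonal.
s = 11: P(11, 166) = 123421 and P(11, 167) = 124916; 123904 is not s-gonal.
s = 12: P(12, 157) = 122617 and P(12, 158) = 124188; 123904 is not s-gonal.
Hits: s ∈ {4} → 1.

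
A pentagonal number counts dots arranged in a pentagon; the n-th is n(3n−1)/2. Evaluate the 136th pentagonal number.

27676

The 136th pentagonal number is n(3n−1)/2 with n = 136.
136·(3·136 − 1)/2 = 136·407/2 = 27676.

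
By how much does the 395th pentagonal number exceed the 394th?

1183

Consecutive pentagonal numbers differ by 3n − 2: here 3·395 − 2 = 1183.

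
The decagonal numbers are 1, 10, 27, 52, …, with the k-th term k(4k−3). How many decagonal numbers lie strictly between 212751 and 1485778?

The n-th decagonal number is n(4n−3).
Smallest index with value > 212751: n = 232 (giving 214600).
Largest index with value < 1485778: n = 609 (giving 1481697).
Indices 232 through 609: 378 terms.

378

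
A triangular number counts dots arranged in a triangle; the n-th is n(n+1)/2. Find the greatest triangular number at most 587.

Solve n(n+1)/2 ≤ 587 for integer n.
n = 33 gives 561 ≤ 587, while n = 34 gives 595 > 587; so the answer is 561.

561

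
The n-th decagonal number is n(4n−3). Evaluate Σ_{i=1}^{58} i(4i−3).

261783

Σ i(4i−3) = 4Σi² − 3Σi over i = 1..58.
Σi = 1711 and Σi² = 66729.
4·66729 − 3·1711 = 261783.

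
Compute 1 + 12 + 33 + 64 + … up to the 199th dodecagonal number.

Σ i(5i−4) = 5Σi² − 4Σi over i = 1..199.
Σi = 19900 and Σi² = 2646700.
5·2646700 − 4·19900 = 13153900.

13153900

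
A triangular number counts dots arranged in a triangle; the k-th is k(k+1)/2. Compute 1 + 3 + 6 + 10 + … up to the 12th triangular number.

364

Σ i(i+1)/2 = (Σi² + Σi) / 2 over i = 1..12.
Σi = 78 and Σi² = 650.
(1·650 + 1·78) / 2 = 728/2 = 364.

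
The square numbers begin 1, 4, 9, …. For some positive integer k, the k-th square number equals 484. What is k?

We need n² = 484, so n = √484 = 22.

22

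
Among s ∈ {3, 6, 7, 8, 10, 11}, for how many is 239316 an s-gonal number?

s = 3: P(3, 691) = 239086 and P(3, 692) = 239778; 239316 is not s-gonal.
s = 6: P(6, 346) = 239086 and P(6, 347) = 240471; 239316 is not s-gonal.
s = 7: P(7, 309) = 238239 and P(7, 310) = 239785; 239316 is not s-gonal.
s = 8: P(8, 282) = 238008 and P(8, 283) = 239701; 239316 is not s-gonal.
s = 10: P(10, 244) = 237412 and P(10, 245) = 239365; 239316 is not s-gonal.
s = 11: P(11, 231) = 239316. ✓
Hits: s ∈ {11} → 1.

1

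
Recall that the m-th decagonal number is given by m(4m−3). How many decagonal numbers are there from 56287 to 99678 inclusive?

The n-th decagonal number is n(4n−3).
Smallest index with value ≥ 56287: n = 119 (giving 56287).
Largest index with value ≤ 99678: n = 158 (giving 99382).
Indices 119 through 158: 40 terms.

40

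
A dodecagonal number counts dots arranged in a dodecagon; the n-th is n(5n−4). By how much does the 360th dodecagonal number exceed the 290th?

227220

360·(5·360 − 4) = 646560 and 290·(5·290 − 4) = 419340.
Difference: 646560 − 419340 = 227220.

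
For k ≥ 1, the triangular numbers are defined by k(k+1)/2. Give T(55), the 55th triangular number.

55·56/2 = 3080/2 = 1540.

1540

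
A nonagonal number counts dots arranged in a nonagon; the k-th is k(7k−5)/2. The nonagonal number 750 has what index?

Set n(7n−5)/2 = 750, giving 7n² − 5n − 1500 = 0.
So n = (5 + 205) / 14 = 210/14 = 15.
Check: 15·(7·15 − 5)/2 = 750. ✓

15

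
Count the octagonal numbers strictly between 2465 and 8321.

The n-th octagonal number is n(3n−2).
Smallest index with value > 2465: n = 30 (giving 2640).
Largest index with value < 8321: n = 52 (giving 8008).
Indices 30 through 52: 23 terms.

23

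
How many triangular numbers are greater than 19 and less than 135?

10

The n-th triangular number is n(n+1)/2.
Smallest index with value > 19: n = 6 (giving 21).
Largest index with value < 135: n = 15 (giving 120).
Indices 6 through 15: 10 terms.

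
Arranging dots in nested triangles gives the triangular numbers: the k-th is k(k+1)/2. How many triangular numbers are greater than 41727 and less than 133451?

The n-th triangular number is n(n+1)/2.
Smallest index with value > 41727: n = 289 (giving 41905).
Largest index with value < 133451: n = 516 (giving 133386).
Indices 289 through 516: 228 terms.

228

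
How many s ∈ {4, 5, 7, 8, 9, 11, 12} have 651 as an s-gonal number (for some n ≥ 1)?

2

s = 4: P(4, 25) = 625 and P(4, 26) = 676; 651 is not s-gonal.
s = 5: P(5, 21) = 651. ✓
s = 7: P(7, 16) = 616 and P(7, 17) = 697; 651 is not s-gonal.
s = 8: P(8, 15) = 645 and P(8, 16) = 736; 651 is not s-gonal.
s = 9: P(9, 14) = 651. ✓
s = 11: P(11, 12) = 606 and P(11, 13) = 715; 651 is not s-gonal.
s = 12: P(12, 11) = 561 and P(12, 12) = 672; 651 is not s-gonal.
Hits: s ∈ {5, 9} → 2.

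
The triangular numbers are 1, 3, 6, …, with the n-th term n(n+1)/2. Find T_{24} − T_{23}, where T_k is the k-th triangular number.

Consecutive triangular numbers differ by n: T_{24} − T_{23} = 24.

24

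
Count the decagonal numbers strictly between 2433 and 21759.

49

The n-th decagonal number is n(4n−3).
Smallest index with value > 2433: n = 26 (giving 2626).
Largest index with value < 21759: n = 74 (giving 21682).
Indices 26 through 74: 49 terms.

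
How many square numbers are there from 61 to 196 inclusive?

7

The n-th square number is n².
Smallest index with value ≥ 61: n = 8 (giving 64).
Largest index with value ≤ 196: n = 14 (giving 196).
Indices 8 through 14: 7 terms.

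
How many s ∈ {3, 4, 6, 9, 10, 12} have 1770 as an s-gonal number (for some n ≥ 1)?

2

s = 3: P(3, 59) = 1770. ✓
s = 4: P(4, 42) = 1764 and P(4, 43) = 1849; 1770 is not s-gonal.
s = 6: P(6, 30) = 1770. ✓
s = 9: P(9, 22) = 1639 and P(9, 23) = 1794; 1770 is not s-gonal.
s = 10: P(10, 21) = 1701 and P(10, 22) = 1870; 1770 is not s-gonal.
s = 12: P(12, 19) = 1729 and P(12, 20) = 1920; 1770 is not s-gonal.
Hits: s ∈ {3, 6} → 2.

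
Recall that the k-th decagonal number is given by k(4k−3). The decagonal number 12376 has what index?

56

Set n(4n−3) = 12376, giving 4n² − 3n − 12376 = 0.
The discriminant is 9 + 16·12376 = 198025, and √198025 = 445.
So n = (3 + 445) / 8 = 448/8 = 56.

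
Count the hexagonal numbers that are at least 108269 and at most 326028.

The n-th hexagonal number is n(2n−1).
Smallest index with value ≥ 108269: n = 233 (giving 108345).
Largest index with value ≤ 326028: n = 404 (giving 326028).
Indices 233 through 404: 172 terms.

172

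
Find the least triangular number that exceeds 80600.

80601

Solve n(n+1)/2 > 80600 for integer n.
The largest n with value ≤ 80600 is 400 (since 80200 ≤ 80600 < 80601), so the first above is n = 401, value 80601.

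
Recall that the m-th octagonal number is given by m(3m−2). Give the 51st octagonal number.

7701

The 51st octagonal number is n(3n−2) with n = 51.
51·(3·51 − 2) = 51·151 = 7701.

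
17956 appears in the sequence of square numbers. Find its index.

134

We need n² = 17956, so n = √17956 = 134.
Check: 134² = 17956. ✓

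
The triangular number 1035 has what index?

45

Set n(n+1)/2 = 1035, giving n² + n − 2070 = 0.
So n = (-1 + 91) / 2 = 90/2 = 45.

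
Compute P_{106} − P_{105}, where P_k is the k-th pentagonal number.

Consecutive pentagonal numbers differ by 3n − 2: here 3·106 − 2 = 316.

316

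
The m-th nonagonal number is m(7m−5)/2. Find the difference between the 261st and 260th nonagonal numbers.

1821

Consecutive nonagonal numbers differ by 7n − 6: here 7·261 − 6 = 1821.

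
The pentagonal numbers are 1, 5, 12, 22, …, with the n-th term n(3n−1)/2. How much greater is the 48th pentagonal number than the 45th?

417

48·(3·48 − 1)/2 = 3432 and 45·(3·45 − 1)/2 = 3015.
Difference: 3432 − 3015 = 417.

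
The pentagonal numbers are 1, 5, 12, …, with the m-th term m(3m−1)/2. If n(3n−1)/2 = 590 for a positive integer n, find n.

20

Set n(3n−1)/2 = 590, giving 3n² − n − 1180 = 0.
The discriminant is 1 + 24·590 = 14161, and √14161 = 119.
So n = (1 + 119) / 6 = 120/6 = 20.
Check: 20·(3·20 − 1)/2 = 590. ✓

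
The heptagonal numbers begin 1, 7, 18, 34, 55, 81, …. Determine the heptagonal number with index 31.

The 31st heptagonal number is n(5n−3)/2 with n = 31.
31·(5·31 − 3)/2 = 31·152/2 = 31·76 = 2356.

2356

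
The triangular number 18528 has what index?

192

Set n(n+1)/2 = 18528, giving n² + n − 37056 = 0.
The discriminant is 1 + 8·18528 = 148225, and √148225 = 385.
So n = (-1 + 385) / 2 = 384/2 = 192.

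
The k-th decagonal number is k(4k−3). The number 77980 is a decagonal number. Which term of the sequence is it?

Set n(4n−3) = 77980, giving 4n² − 3n − 77980 = 0.
The discriminant is 9 + 16·77980 = 1247689, and √1247689 = 1117.
So n = (3 + 1117) / 8 = 1120/8 = 140.

140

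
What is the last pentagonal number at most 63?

Solve n(3n−1)/2 ≤ 63 for integer n.
n = 6 gives 51 ≤ 63, while n = 7 gives 70 > 63; so the answer is 51.

51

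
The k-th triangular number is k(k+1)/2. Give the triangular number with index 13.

91

The 13th triangular number is n(n+1)/2 with n = 13.
13·14/2 = 182/2 = 91.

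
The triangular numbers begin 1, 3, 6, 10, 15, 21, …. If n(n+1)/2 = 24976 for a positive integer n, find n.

Set n(n+1)/2 = 24976, giving n² + n − 49952 = 0.
The discriminant is 1 + 8·24976 = 199809, and √199809 = 447.
So n = (-1 + 447) / 2 = 446/2 = 223.
Check: 223·224/2 = 24976. ✓

223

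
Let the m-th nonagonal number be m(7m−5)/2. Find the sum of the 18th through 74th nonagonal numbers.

Σ i(7i−5)/2 = (7Σi² − 5Σi) / 2 over i = 18..74.
Σi = 2775 − 153 = 2622 and Σi² = 137825 − 1785 = 136040.
(7·136040 − 5·2622) / 2 = 939170/2 = 469585.

469585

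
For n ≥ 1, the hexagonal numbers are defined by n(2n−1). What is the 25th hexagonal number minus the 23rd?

25·(2·25 − 1) = 1225 and 23·(2·23 − 1) = 1035.
Difference: 1225 − 1035 = 190.

190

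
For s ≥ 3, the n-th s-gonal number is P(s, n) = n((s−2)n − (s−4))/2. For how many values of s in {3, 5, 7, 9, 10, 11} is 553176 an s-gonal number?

s = 3: P(3, 1051) = 552826 and P(3, 1052) = 553878; 553176 is not s-gonal.
s = 5: P(5, 607) = 552370 and P(5, 608) = 554192; 553176 is not s-gonal.
s = 7: P(7, 470) = 551545 and P(7, 471) = 553896; 553176 is not s-gonal.
s = 9: P(9, 397) = 550639 and P(9, 398) = 553419; 553176 is not s-gonal.
s = 10: P(10, 372) = 552420 and P(10, 373) = 555397; 553176 is not s-gonal.
s = 11: P(11, 351) = 553176. ✓
Hits: s ∈ {11} → 1.

1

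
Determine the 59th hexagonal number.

6903

59·(2·59 − 1) = 59·117 = 6903.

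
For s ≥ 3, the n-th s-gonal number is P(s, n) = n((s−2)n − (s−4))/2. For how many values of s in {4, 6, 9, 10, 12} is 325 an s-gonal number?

2

s = 4: P(4, 18) = 324 and P(4, 19) = 361; 325 is not s-gonal.
s = 6: P(6, 13) = 325. ✓
s = 9: P(9, 10) = 325. ✓
s = 10: P(10, 9) = 297 and P(10, 10) = 370; 325 is not s-gonal.
s = 12: P(12, 8) = 288 and P(12, 9) = 369; 325 is not s-gonal.
Hits: s ∈ {6, 9} → 2.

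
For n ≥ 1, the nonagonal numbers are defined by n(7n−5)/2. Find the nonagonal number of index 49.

8281

The 49th nonagonal number is n(7n−5)/2 with n = 49.
49·(7·49 − 5)/2 = 49·338/2 = 49·169 = 8281.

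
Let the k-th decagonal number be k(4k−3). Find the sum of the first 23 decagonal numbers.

Σ i(4i−3) = 4Σi² − 3Σi over i = 1..23.
Σi = 276 and Σi² = 4324.
4·4324 − 3·276 = 16468.

16468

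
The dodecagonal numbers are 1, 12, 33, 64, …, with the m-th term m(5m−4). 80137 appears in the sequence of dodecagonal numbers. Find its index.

127

Set n(5n−4) = 80137, giving 5n² − 4n − 80137 = 0.
So n = (4 + 1266) / 10 = 1270/10 = 127.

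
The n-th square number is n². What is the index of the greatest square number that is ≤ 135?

11

Solve n² ≤ 135 for integer n.
n = 11 gives 121 ≤ 135, while n = 12 gives 144 > 135; so the answer is index 11.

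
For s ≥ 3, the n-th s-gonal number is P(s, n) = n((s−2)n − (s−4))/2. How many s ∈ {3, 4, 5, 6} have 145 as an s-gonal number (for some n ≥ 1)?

1

s = 3: P(3, 16) = 136 and P(3, 17) = 153; 145 is not s-gonal.
s = 4: P(4, 12) = 144 and P(4, 13) = 169; 145 is not s-gonal.
s = 5: P(5, 10) = 145. ✓
s = 6: P(6, 8) = 120 and P(6, 9) = 153; 145 is not s-gonal.
Hits: s ∈ {5} → 1.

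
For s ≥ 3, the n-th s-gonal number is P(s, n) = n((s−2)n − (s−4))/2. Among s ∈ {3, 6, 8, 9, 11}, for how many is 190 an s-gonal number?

2

s = 3: P(3, 19) = 190. ✓
s = 6: P(6, 10) = 190. ✓
s = 8: P(8, 8) = 176 and P(8, 9) = 225; 190 is not s-gonal.
s = 9: P(9, 7) = 154 and P(9, 8) = 204; 190 is not s-gonal.
s = 11: P(11, 6) = 141 and P(11, 7) = 196; 190 is not s-gonal.
Hits: s ∈ {3, 6} → 2.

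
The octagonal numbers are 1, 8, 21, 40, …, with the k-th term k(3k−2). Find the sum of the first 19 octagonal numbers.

Σ i(3i−2) = 3Σi² − 2Σi over i = 1..19.
Σi = 190 and Σi² = 2470.
3·2470 − 2·190 = 7030.

7030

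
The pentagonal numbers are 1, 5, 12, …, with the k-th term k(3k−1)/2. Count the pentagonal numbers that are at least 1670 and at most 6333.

The n-th pentagonal number is n(3n−1)/2.
Smallest index with value ≥ 1670: n = 34 (giving 1717).
Largest index with value ≤ 6333: n = 65 (giving 6305).
Indices 34 through 65: 32 terms.

32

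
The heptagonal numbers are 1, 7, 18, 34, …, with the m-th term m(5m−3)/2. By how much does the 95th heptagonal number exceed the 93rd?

937

95·(5·95 − 3)/2 = 22420 and 93·(5·93 − 3)/2 = 21483.
Difference: 22420 − 21483 = 937.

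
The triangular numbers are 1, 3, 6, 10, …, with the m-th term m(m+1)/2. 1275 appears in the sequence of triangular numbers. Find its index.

Set n(n+1)/2 = 1275, giving n² + n − 2550 = 0.
The discriminant is 1 + 8·1275 = 10201, and √10201 = 101.
So n = (-1 + 101) / 2 = 100/2 = 50.
Check: 50·51/2 = 1275. ✓

50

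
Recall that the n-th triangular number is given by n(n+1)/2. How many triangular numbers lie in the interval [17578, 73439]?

The n-th triangular number is n(n+1)/2.
Smallest index with value ≥ 17578: n = 187 (giving 17578).
Largest index with value ≤ 73439: n = 382 (giving 73153).
Indices 187 through 382: 196 terms.

196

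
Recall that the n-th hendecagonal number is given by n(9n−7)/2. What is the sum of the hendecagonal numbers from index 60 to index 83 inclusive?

551292

Σ i(9i−7)/2 = (9Σi² − 7Σi) / 2 over i = 60..83.
Σi = 3486 − 1770 = 1716 and Σi² = 194054 − 70210 = 123844.
(9·123844 − 7·1716) / 2 = 1102584/2 = 551292.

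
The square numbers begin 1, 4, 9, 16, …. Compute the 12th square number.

144

12² = 144.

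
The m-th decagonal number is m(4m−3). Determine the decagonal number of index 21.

1701

21·(4·21 − 3) = 21·81 = 1701.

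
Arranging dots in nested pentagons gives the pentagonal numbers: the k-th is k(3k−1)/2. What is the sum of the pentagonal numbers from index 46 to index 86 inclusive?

Σ i(3i−1)/2 = (3Σi² − Σi) / 2 over i = 46..86.
Σi = 3741 − 1035 = 2706 and Σi² = 215731 − 31395 = 184336.
(3·184336 − 1·2706) / 2 = 550302/2 = 275151.

275151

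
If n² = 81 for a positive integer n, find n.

We need n² = 81, so n = √81 = 9.
Check: 9² = 81. ✓

9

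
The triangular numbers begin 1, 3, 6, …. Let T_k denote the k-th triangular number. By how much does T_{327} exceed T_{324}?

327·328/2 = 53628 and 324·325/2 = 52650.
Difference: 53628 − 52650 = 978.

978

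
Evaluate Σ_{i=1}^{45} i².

31395

Σ_{i=1}^{45} i² = 45·46·91/6 = 31395.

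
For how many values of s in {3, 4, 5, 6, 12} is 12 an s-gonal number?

2

s = 3: P(3, 4) = 10 and P(3, 5) = 15; 12 is not s-gonal.
s = 4: P(4, 3) = 9 and P(4, 4) = 16; 12 is not s-gonal.
s = 5: P(5, 3) = 12. ✓
s = 6: P(6, 2) = 6 and P(6, 3) = 15; 12 is not s-gonal.
s = 12: P(12, 2) = 12. ✓
Hits: s ∈ {5, 12} → 2.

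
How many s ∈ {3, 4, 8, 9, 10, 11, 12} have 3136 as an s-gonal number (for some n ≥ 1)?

1

s = 3: P(3, 78) = 3081 and P(3, 79) = 3160; 3136 is not s-gonal.
s = 4: P(4, 56) = 3136. ✓
s = 8: P(8, 32) = 3008 and P(8, 33) = 3201; 3136 is not s-gonal.
s = 9: P(9, 30) = 3075 and P(9, 31) = 3286; 3136 is not s-gonal.
s = 10: P(10, 28) = 3052 and P(10, 29) = 3277; 3136 is not s-gonal.
s = 11: P(11, 26) = 2951 and P(11, 27) = 3186; 3136 is not s-gonal.
s = 12: P(12, 25) = 3025 and P(12, 26) = 3276; 3136 is not s-gonal.
Hits: s ∈ {4} → 1.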